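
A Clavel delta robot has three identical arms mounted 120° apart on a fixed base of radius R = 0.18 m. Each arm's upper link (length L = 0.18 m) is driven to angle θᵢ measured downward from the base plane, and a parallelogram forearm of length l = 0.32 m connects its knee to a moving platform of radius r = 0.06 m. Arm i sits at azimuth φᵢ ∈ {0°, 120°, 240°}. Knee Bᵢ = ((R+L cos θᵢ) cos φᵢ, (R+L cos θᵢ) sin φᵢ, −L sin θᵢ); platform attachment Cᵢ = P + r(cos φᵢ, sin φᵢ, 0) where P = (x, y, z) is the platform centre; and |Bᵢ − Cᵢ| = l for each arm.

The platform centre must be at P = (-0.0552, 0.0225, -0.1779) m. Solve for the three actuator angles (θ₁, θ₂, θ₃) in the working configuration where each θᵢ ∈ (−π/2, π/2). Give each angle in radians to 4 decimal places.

arm 1 (φ=0.0°): x'=-0.0552, y'=0.0225
  A cos θ + B sin θ = C:  0.1752·cos θ + -0.1779·sin θ = 0.0199
  √(A²+B²)=0.2497;  θ1 = -0.7930+1.4912 ≈ 0.6981
arm 2 (φ=120.0°): x'=0.0471, y'=0.0366
  e−x'=0.0729;  (l²−L²−(e−x')²−y'²−z²)/2L = 0.0881
  √(A²+B²)=0.1923;  θ2 = -1.1818+1.0951 ≈ -0.0867
arm 3 (φ=240.0°): x'=0.0081, y'=-0.0591
  A=0.1119, B=-0.1779, C=(l²−L²−A²−y'²−z²)/(2L)=0.0621
  √(A²+B²)=0.2102;  θ3 = -1.0094+1.2710 ≈ 0.2616

θ₁ = 0.6981, θ₂ = -0.0867, θ₃ = 0.2616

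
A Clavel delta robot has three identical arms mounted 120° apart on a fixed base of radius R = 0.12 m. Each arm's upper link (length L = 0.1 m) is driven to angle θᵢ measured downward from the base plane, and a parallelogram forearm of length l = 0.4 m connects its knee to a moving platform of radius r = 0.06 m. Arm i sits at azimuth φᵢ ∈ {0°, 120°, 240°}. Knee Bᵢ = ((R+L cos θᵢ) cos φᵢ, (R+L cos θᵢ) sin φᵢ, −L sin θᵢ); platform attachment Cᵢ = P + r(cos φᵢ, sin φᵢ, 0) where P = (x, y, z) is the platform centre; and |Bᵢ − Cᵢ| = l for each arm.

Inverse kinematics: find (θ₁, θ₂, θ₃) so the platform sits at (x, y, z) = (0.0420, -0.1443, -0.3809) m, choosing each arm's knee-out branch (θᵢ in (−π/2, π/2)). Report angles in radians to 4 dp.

rotate P by −φ1: (0.0420, -0.1443, -0.3809)
  e−x'=0.0180;  (l²−L²−(e−x')²−y'²−z²)/2L = -0.0812
  θ1 = atan2(B,A) + arccos(C/0.3813) = 0.2617
rotate P by −φ2: (-0.1460, 0.0358, -0.3809)
  A=0.2060, B=-0.3809, C=(l²−L²−A²−y'²−z²)/(2L)=-0.1939
  γ=atan2(-0.3809,0.2060)=-1.0751;  ψ=arccos(-0.4479)=2.0352;  θ2=γ+ψ≈0.9601
arm 3 (φ=240.0°): x'=0.1040, y'=0.1085
  A cos θ + B sin θ = C:  -0.0440·cos θ + -0.3809·sin θ = -0.0440
  θ3 = atan2(B,A) + arccos(C/0.3834) = 0.0000

θ₁ = 0.2617, θ₂ = 0.9601, θ₃ = 0.0000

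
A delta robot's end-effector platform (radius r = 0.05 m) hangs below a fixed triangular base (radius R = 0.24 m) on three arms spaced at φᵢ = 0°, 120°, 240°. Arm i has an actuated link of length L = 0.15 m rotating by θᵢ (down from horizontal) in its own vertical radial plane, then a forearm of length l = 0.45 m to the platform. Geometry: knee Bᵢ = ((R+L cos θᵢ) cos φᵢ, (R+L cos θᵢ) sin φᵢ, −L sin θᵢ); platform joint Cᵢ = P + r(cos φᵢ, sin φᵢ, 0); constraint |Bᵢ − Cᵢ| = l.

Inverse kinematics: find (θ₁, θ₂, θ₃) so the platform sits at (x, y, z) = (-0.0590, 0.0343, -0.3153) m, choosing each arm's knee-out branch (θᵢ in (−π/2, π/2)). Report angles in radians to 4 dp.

θ₁ = 0.5235, θ₂ = -0.2611, θ₃ = 0.1747

arm 1 (φ=0.0°): x'=-0.0590, y'=0.0343
  e−x'=0.2490;  (l²−L²−(e−x')²−y'²−z²)/2L = 0.0580
  γ=atan2(-0.3153,0.2490)=-0.9024;  ψ=arccos(0.1444)=1.4259;  θ1=γ+ψ≈0.5235
φ2=120.0° → target in arm frame (0.0592, 0.0339)
  e−x'=0.1308;  (l²−L²−(e−x')²−y'²−z²)/2L = 0.2078
  γ=atan2(-0.3153,0.1308)=-1.1776;  ψ=arccos(0.6086)=0.9165;  θ2=γ+ψ≈-0.2611
arm 3 (φ=240.0°): x'=-0.0002, y'=-0.0682
  e−x'=0.1902;  (l²−L²−(e−x')²−y'²−z²)/2L = 0.1325
  θ3 = atan2(B,A) + arccos(C/0.3682) = 0.1747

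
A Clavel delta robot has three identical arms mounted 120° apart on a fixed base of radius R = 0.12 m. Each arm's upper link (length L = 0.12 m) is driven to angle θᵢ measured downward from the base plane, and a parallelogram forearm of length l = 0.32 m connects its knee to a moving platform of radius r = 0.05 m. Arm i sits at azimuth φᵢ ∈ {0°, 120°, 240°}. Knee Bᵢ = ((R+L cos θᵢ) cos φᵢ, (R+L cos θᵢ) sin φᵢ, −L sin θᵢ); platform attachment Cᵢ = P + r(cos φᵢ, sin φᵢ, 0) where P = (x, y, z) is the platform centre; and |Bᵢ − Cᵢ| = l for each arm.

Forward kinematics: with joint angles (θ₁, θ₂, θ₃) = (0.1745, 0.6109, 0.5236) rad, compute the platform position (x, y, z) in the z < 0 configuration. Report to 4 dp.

(0.0540, -0.0111, -0.3111)

arm 1 at φ=0.0°: ρ1 = 0.1882;  S1 = (0.1882, 0.0000, -0.0208)
arm 2 at φ=120.0°: ρ2 = 0.1683;  S2 = (-0.0841, 0.1457, -0.0688)
φ3=240.0°: virtual centre (-0.0870, -0.1506, -0.0600), radius l
subtract pairs → two planes through P
plane₁₂: -0.5447x+0.2915y+-0.0960z = -0.0028
Cramer: x(z) = 0.0044-0.1595z;  y(z) = -0.0014+0.0313z
sphere 1 gives Az²+Bz+C=0 with A=1.0264, B=0.1002, C=-0.0682;  B²−4AC=0.2900;  roots -0.3111, 0.2135;  negative root z = -0.3111
x = 0.0540, y = -0.0111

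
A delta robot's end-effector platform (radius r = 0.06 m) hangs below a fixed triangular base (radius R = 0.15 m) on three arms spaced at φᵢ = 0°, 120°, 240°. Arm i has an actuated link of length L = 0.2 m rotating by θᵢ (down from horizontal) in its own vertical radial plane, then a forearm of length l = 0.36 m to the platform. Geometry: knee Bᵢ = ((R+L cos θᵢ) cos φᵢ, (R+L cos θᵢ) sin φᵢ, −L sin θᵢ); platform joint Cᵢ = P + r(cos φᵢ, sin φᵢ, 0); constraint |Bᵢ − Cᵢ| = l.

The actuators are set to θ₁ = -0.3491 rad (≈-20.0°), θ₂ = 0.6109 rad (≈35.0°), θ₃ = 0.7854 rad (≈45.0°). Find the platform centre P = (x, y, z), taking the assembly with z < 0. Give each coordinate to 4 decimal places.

(0.1376, 0.0251, -0.2621)

arm 1 at φ=0.0°: (R−r)+L cos θ1 = 0.2779;  S1 = (0.2779, 0.0000, 0.0684)
φ2=120.0°: virtual centre (-0.1269, 0.2198, -0.1147), radius l
S3 = (0.2314·cos240.0°, 0.2314·sin240.0°, -0.1414) = (-0.1157, -0.2004, -0.1414)
subtract pairs → two planes through P
linear system: -0.8097x+0.4396y = -0.0043−-0.3663z; -0.7873x+-0.4008y = -0.0084−-0.4197z
Cramer: x(z) = 0.0081-0.4940z;  y(z) = 0.0050-0.0767z
sphere 1 gives Az²+Bz+C=0 with A=1.2499, B=0.1290, C=-0.0521;  B²−4AC=0.2770;  roots -0.2621, 0.1589;  negative root z = -0.2621
x = 0.1376, y = 0.0251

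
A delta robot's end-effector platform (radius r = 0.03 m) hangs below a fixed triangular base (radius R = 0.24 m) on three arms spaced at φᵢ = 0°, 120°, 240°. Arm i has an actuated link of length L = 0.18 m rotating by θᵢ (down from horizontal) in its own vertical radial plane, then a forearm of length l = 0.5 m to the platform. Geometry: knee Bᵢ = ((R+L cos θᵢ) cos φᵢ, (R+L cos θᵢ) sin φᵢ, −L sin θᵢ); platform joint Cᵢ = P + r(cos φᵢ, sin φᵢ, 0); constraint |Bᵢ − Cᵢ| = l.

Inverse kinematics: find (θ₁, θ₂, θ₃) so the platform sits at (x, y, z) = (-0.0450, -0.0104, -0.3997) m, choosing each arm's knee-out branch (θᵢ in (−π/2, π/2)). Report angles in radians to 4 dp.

θ₁ = 0.6106, θ₂ = 0.3490, θ₃ = 0.2617

φ1=0.0° → target in arm frame (-0.0450, -0.0104)
  A cos θ + B sin θ = C:  0.2550·cos θ + -0.3997·sin θ = -0.0203
  γ=atan2(-0.3997,0.2550)=-1.0029;  ψ=arccos(-0.0427)=1.6135;  θ1=γ+ψ≈0.6106
φ2=120.0° → target in arm frame (0.0135, 0.0442)
  A=0.1965, B=-0.3997, C=(l²−L²−A²−y'²−z²)/(2L)=0.0480
  θ2 = atan2(B,A) + arccos(C/0.4454) = 0.3490
rotate P by −φ3: (0.0315, -0.0338, -0.3997)
  e−x'=0.1785;  (l²−L²−(e−x')²−y'²−z²)/2L = 0.0690
  γ=atan2(-0.3997,0.1785)=-1.1508;  ψ=arccos(0.1576)=1.4125;  θ3=γ+ψ≈0.2617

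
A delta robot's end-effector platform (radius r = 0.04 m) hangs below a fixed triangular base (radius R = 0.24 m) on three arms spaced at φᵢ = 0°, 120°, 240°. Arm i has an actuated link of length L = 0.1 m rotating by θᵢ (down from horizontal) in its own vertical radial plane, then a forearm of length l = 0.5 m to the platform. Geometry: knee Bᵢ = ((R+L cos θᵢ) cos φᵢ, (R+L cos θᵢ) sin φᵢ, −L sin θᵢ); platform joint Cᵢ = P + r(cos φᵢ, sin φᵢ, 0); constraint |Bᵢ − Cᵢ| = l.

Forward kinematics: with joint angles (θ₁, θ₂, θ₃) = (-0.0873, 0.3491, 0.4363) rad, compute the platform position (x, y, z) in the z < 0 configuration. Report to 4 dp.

(0.0479, 0.0082, -0.4232)

φ1=0.0°: virtual centre (0.2996, 0.0000, 0.0087), radius l
arm 2 at φ=120.0°: ρ2 = 0.2940;  centre 2 = (-0.1470, 0.2546, -0.0342)
arm 3 at φ=240.0°: ρ3 = 0.2906;  centre 3 = (-0.1453, -0.2517, -0.0423)
|centre ₂|²−|centre ₁|² = -0.0023;  |centre ₃|²−|centre ₁|² = -0.0036
[-0.8932 0.5092 -0.0858]·P = -0.0023;  [-0.8899 -0.5034 -0.1020]·P = -0.0036
det = 0.9027;  x = 0.0033+-0.1054z,  y = 0.0013+-0.0163z
quadratic in z: (1.0114)z²+(0.0450)z+(-0.1621)=0, √Δ=0.8111 → z ∈ {-0.4232, 0.3787}; z = -0.4232 (taking z<0)
x = 0.0479, y = 0.0082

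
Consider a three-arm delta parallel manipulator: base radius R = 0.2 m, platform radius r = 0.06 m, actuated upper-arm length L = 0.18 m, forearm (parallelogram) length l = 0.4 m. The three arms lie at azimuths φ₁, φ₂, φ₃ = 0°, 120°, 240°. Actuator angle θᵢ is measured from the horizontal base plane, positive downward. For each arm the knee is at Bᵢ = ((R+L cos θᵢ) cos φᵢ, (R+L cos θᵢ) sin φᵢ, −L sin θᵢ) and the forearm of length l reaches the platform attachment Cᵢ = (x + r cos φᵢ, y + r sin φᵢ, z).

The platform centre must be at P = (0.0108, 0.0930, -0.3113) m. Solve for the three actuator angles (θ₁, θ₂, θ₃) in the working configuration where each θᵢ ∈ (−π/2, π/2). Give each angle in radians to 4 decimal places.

θ₁ = 0.3493, θ₂ = -0.0001, θ₃ = 0.7855

φ1=0.0° → target in arm frame (0.0108, 0.0930)
  e−x'=0.1292;  (l²−L²−(e−x')²−y'²−z²)/2L = 0.0149
  γ=atan2(-0.3113,0.1292)=-1.1774;  ψ=arccos(0.0441)=1.5267;  θ1=γ+ψ≈0.3493
rotate P by −φ2: (0.0751, -0.0559, -0.3113)
  e−x'=0.0649;  (l²−L²−(e−x')²−y'²−z²)/2L = 0.0649
  θ2 = atan2(B,A) + arccos(C/0.3180) = -0.0001
φ3=240.0° → target in arm frame (-0.0859, -0.0371)
  A=0.2259, B=-0.3113, C=(l²−L²−A²−y'²−z²)/(2L)=-0.0604
  γ=atan2(-0.3113,0.2259)=-0.9430;  ψ=arccos(-0.1570)=1.7284;  θ3=γ+ψ≈0.7855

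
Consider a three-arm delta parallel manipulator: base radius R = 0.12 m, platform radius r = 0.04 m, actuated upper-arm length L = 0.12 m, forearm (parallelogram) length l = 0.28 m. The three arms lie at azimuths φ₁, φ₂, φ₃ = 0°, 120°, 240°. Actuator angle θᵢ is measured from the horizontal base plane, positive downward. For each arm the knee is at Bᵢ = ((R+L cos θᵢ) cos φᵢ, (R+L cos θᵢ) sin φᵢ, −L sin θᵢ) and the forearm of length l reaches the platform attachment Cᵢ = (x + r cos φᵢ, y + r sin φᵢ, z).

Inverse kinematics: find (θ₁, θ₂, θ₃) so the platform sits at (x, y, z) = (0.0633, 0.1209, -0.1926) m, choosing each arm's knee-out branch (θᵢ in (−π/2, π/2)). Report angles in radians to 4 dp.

θ₁ = -0.1753, θ₂ = -0.2617, θ₃ = 1.1343

φ1=0.0° → target in arm frame (0.0633, 0.1209)
  A cos θ + B sin θ = C:  0.0167·cos θ + -0.1926·sin θ = 0.0500
  √(A²+B²)=0.1933;  θ1 = -1.4843+1.3090 ≈ -0.1753
arm 2 (φ=120.0°): x'=0.0731, y'=-0.1153
  e−x'=0.0069;  (l²−L²−(e−x')²−y'²−z²)/2L = 0.0565
  √(A²+B²)=0.1927;  θ2 = -1.5347+1.2730 ≈ -0.2617
rotate P by −φ3: (-0.1364, -0.0056, -0.1926)
  A=0.2164, B=-0.1926, C=(l²−L²−A²−y'²−z²)/(2L)=-0.0831
  √(A²+B²)=0.2897;  θ3 = -0.7274+1.8616 ≈ 1.1343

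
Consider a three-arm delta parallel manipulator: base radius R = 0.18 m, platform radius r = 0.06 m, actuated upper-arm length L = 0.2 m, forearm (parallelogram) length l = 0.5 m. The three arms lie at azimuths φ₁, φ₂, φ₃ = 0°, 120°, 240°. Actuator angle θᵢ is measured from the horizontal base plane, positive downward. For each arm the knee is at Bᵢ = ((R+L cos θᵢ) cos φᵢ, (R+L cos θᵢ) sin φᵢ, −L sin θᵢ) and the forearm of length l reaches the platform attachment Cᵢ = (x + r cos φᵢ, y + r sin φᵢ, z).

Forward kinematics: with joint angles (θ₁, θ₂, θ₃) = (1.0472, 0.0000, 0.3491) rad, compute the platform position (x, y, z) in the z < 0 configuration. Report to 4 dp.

S1 = (0.2200·cos0.0°, 0.2200·sin0.0°, -0.1732) = (0.2200, 0.0000, -0.1732)
S2 = (0.3200·cos120.0°, 0.3200·sin120.0°, 0.0000) = (-0.1600, 0.2771, 0.0000)
φ3=240.0°: virtual centre (-0.1540, -0.2667, -0.0684), radius l
eliminate P² terms by subtracting sphere 1 from 2 and 3
linear system: -0.7600x+0.5543y = 0.0240−0.3464z; -0.7479x+-0.5334y = 0.0211−0.2096z
Cramer: x(z) = -0.0299+0.3670z;  y(z) = 0.0023-0.1217z
quadratic in z: (1.1495)z²+(0.1624)z+(-0.1576)=0, √Δ=0.8665 → z ∈ {-0.4475, 0.3063}; z = -0.4475 (taking z<0)
x = -0.1941, y = 0.0568

(-0.1941, 0.0568, -0.4475)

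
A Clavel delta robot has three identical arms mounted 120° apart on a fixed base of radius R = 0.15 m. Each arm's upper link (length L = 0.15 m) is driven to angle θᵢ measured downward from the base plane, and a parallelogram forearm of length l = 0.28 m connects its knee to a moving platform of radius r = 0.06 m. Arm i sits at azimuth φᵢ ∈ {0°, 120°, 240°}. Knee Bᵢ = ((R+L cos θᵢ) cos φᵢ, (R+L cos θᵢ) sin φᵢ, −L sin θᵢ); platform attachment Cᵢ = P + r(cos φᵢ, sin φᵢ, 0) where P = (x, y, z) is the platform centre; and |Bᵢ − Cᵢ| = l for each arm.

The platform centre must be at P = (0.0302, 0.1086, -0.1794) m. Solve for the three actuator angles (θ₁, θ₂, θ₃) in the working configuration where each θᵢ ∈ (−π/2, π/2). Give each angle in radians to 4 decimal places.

φ1=0.0° → target in arm frame (0.0302, 0.1086)
  e−x'=0.0598;  (l²−L²−(e−x')²−y'²−z²)/2L = 0.0278
  θ1 = atan2(B,A) + arccos(C/0.1891) = 0.1741
arm 2 (φ=120.0°): x'=0.0790, y'=-0.0805
  A=0.0110, B=-0.1794, C=(l²−L²−A²−y'²−z²)/(2L)=0.0571
  √(A²+B²)=0.1797;  θ2 = -1.5093+1.2477 ≈ -0.2616
arm 3 (φ=240.0°): x'=-0.1092, y'=-0.0281
  A cos θ + B sin θ = C:  0.1992·cos θ + -0.1794·sin θ = -0.0558
  γ=atan2(-0.1794,0.1992)=-0.7333;  ψ=arccos(-0.2081)=1.7805;  θ3=γ+ψ≈1.0472

θ₁ = 0.1741, θ₂ = -0.2616, θ₃ = 1.0472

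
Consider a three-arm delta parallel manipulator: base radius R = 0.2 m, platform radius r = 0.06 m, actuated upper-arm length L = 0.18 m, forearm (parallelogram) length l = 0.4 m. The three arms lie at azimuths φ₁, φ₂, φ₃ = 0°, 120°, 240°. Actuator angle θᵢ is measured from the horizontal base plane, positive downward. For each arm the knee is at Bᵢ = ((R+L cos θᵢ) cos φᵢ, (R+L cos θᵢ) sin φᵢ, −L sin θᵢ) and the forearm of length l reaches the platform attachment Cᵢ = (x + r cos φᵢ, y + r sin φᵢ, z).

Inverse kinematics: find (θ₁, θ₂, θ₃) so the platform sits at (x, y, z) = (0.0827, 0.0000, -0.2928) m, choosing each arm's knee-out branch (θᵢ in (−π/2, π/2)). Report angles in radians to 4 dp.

θ₁ = -0.1742, θ₂ = 0.5235, θ₃ = 0.5235

rotate P by −φ1: (0.0827, 0.0000, -0.2928)
  A cos θ + B sin θ = C:  0.0573·cos θ + -0.2928·sin θ = 0.1072
  √(A²+B²)=0.2984;  θ1 = -1.3775+1.2033 ≈ -0.1742
rotate P by −φ2: (-0.0413, -0.0716, -0.2928)
  e−x'=0.1813;  (l²−L²−(e−x')²−y'²−z²)/2L = 0.0107
  √(A²+B²)=0.3444;  θ2 = -1.0163+1.5397 ≈ 0.5235
φ3=240.0° → target in arm frame (-0.0414, 0.0716)
  A cos θ + B sin θ = C:  0.1814·cos θ + -0.2928·sin θ = 0.0107
  γ=atan2(-0.2928,0.1814)=-1.0163;  ψ=arccos(0.0311)=1.5397;  θ3=γ+ψ≈0.5235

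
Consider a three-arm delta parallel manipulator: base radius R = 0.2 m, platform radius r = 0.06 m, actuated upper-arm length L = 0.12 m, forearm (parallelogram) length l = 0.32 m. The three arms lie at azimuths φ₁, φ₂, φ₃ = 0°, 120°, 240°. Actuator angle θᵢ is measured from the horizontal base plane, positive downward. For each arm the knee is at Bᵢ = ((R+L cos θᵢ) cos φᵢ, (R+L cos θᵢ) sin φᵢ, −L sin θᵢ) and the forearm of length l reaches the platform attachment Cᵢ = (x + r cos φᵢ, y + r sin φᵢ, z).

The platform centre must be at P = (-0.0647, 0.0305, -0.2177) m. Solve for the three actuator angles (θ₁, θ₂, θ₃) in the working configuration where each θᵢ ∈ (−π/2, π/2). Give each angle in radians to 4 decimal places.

φ1=0.0° → target in arm frame (-0.0647, 0.0305)
  e−x'=0.2047;  (l²−L²−(e−x')²−y'²−z²)/2L = -0.0093
  θ1 = atan2(B,A) + arccos(C/0.2988) = 0.7857
arm 2 (φ=120.0°): x'=0.0588, y'=0.0408
  e−x'=0.0812;  (l²−L²−(e−x')²−y'²−z²)/2L = 0.1348
  √(A²+B²)=0.2324;  θ2 = -1.2136+0.9521 ≈ -0.2616
arm 3 (φ=240.0°): x'=0.0059, y'=-0.0713
  A=0.1341, B=-0.2177, C=(l²−L²−A²−y'²−z²)/(2L)=0.0731
  θ3 = atan2(B,A) + arccos(C/0.2557) = 0.2619

θ₁ = 0.7857, θ₂ = -0.2616, θ₃ = 0.2619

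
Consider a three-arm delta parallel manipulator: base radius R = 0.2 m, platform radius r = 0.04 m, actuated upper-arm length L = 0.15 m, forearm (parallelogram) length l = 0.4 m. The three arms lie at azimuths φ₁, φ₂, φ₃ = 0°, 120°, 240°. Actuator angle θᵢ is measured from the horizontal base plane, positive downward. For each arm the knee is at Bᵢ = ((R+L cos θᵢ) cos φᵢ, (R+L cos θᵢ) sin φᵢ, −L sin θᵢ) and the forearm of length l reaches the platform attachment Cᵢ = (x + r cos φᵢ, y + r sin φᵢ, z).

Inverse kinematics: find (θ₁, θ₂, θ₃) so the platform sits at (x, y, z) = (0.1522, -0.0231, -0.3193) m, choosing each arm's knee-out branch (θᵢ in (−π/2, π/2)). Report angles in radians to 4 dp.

arm 1 (φ=0.0°): x'=0.1522, y'=-0.0231
  e−x'=0.0078;  (l²−L²−(e−x')²−y'²−z²)/2L = 0.1165
  γ=atan2(-0.3193,0.0078)=-1.5464;  ψ=arccos(0.3648)=1.1974;  θ1=γ+ψ≈-0.3490
φ2=120.0° → target in arm frame (-0.0961, -0.1203)
  e−x'=0.2561;  (l²−L²−(e−x')²−y'²−z²)/2L = -0.1483
  γ=atan2(-0.3193,0.2561)=-0.8948;  ψ=arccos(-0.3624)=1.9417;  θ2=γ+ψ≈1.0469
rotate P by −φ3: (-0.0561, 0.1434, -0.3193)
  A=0.2161, B=-0.3193, C=(l²−L²−A²−y'²−z²)/(2L)=-0.1057
  √(A²+B²)=0.3856;  θ3 = -0.9758+1.8484 ≈ 0.8726

θ₁ = -0.3490, θ₂ = 1.0469, θ₃ = 0.8726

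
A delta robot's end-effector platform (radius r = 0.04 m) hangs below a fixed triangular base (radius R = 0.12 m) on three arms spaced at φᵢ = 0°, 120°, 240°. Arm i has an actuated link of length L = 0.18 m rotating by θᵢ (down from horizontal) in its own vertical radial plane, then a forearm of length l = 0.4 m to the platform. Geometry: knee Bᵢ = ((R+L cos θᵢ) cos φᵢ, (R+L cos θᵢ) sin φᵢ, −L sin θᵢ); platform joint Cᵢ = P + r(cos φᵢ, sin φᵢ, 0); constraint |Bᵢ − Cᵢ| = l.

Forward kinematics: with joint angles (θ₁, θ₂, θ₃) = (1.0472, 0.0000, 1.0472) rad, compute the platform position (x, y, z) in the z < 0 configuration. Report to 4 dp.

(-0.0998, 0.1728, -0.3954)

O1 = (0.1700·cos0.0°, 0.1700·sin0.0°, -0.1559) = (0.1700, 0.0000, -0.1559)
φ2=120.0°: virtual centre (-0.1300, 0.2252, 0.0000), radius l
arm 3 at φ=240.0°: e+L cos θ3 = 0.1700;  O3 = (-0.0850, -0.1472, -0.1559)
eliminate P² terms by subtracting sphere 1 from 2 and 3
[-0.6000 0.4503 0.3118]·P = 0.0144;  [-0.5100 -0.2944 0.0000]·P = 0.0000
det = 0.4063;  x = -0.0104+0.2259z,  y = 0.0181+-0.3913z
into |P−O₁|² = l²: 1.2042z² + 0.2161z + -0.1028 = 0;  Δ = 0.5419;  z = -0.3954 or 0.2159 → z<0 root = -0.3954
x = -0.0998, y = 0.1728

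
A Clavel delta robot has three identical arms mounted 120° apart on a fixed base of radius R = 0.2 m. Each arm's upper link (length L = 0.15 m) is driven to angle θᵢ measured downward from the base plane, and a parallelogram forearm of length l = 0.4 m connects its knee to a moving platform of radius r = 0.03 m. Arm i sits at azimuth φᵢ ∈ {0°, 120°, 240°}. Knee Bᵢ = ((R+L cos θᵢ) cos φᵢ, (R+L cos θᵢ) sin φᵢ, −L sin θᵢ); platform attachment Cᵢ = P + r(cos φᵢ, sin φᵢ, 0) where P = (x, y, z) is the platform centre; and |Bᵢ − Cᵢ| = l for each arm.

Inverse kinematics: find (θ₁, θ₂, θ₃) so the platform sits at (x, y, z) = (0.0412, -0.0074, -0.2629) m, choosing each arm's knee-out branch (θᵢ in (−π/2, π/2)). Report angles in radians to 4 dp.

rotate P by −φ1: (0.0412, -0.0074, -0.2629)
  e−x'=0.1288;  (l²−L²−(e−x')²−y'²−z²)/2L = 0.1725
  √(A²+B²)=0.2928;  θ1 = -1.1152+0.9408 ≈ -0.1744
rotate P by −φ2: (-0.0270, -0.0320, -0.2629)
  A=0.1970, B=-0.2629, C=(l²−L²−A²−y'²−z²)/(2L)=0.0952
  θ2 = atan2(B,A) + arccos(C/0.3285) = 0.3492
arm 3 (φ=240.0°): x'=-0.0142, y'=0.0394
  e−x'=0.1842;  (l²−L²−(e−x')²−y'²−z²)/2L = 0.1097
  √(A²+B²)=0.3210;  θ3 = -0.9597+1.2221 ≈ 0.2624

θ₁ = -0.1744, θ₂ = 0.3492, θ₃ = 0.2624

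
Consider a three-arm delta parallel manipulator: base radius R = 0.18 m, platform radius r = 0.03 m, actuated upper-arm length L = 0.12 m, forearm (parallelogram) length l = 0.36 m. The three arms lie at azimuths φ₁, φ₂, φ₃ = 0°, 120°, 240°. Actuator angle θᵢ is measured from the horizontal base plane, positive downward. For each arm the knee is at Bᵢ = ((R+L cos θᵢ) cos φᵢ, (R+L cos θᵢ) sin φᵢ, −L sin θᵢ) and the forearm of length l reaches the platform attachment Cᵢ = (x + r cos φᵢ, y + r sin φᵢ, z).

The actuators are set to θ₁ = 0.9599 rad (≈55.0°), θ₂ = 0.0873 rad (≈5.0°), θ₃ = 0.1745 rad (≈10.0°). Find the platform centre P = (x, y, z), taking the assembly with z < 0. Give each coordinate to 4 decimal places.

(-0.0882, 0.0067, -0.2862)

arm 1 at φ=0.0°: e+L cos θ1 = 0.2188;  O1 = (0.2188, 0.0000, -0.0983)
arm 2 at φ=120.0°: e+L cos θ2 = 0.2695;  O2 = (-0.1348, 0.2334, -0.0105)
O3 = (0.2682·cos240.0°, 0.2682·sin240.0°, -0.0208) = (-0.1341, -0.2322, -0.0208)
eliminate P² terms by subtracting sphere 1 from 2 and 3
linear system: -0.7072x+0.4669y = 0.0152−0.1757z; -0.7058x+-0.4645y = 0.0148−0.1549z
det = 0.6580;  x = -0.0212+0.2339z,  y = 0.0004+-0.0219z
quadratic in z: (1.0552)z²+(0.0843)z+(-0.0623)=0, √Δ=0.5197 → z ∈ {-0.2862, 0.2063}; z = -0.2862 (taking z<0)
x = -0.0882, y = 0.0067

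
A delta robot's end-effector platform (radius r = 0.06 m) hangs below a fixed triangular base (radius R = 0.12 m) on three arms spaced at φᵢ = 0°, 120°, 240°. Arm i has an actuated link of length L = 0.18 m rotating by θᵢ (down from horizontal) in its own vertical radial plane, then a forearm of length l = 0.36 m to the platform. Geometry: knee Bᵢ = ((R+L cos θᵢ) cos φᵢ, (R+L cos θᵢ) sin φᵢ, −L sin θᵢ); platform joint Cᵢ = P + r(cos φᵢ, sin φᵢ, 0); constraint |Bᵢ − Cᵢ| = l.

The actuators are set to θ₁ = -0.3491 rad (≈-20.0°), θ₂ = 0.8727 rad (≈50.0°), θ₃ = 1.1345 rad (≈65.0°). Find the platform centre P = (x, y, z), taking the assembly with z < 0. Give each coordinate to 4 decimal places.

(0.2206, 0.0525, -0.2945)

centre 1 = (0.2291·cos0.0°, 0.2291·sin0.0°, 0.0616) = (0.2291, 0.0000, 0.0616)
arm 2 at φ=120.0°: e+L cos θ2 = 0.1757;  centre 2 = (-0.0878, 0.1522, -0.1379)
φ3=240.0°: virtual centre (-0.0680, -0.1178, -0.1631), radius l
subtract pairs → two planes through P
plane₁₂: -0.6340x+0.3043y+-0.3989z = -0.0064
det = 0.3303;  x = 0.0149+-0.6987z,  y = 0.0099+-0.1448z
sphere 1 gives Az²+Bz+C=0 with A=1.5092, B=0.1734, C=-0.0798;  B²−4AC=0.5118;  roots -0.2945, 0.1796;  negative root z = -0.2945
x = 0.2206, y = 0.0525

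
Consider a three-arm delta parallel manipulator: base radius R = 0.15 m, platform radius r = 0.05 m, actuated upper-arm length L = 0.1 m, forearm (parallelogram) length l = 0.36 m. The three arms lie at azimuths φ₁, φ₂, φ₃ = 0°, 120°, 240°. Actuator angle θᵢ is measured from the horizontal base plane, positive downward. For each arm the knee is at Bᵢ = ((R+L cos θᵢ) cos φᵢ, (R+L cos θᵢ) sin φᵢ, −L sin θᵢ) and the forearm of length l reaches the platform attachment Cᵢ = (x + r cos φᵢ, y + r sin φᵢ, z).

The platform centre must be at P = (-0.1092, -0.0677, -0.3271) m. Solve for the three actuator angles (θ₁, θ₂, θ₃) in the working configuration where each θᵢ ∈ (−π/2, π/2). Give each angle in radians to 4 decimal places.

θ₁ = 1.0473, θ₂ = 0.5238, θ₃ = -0.1744

rotate P by −φ1: (-0.1092, -0.0677, -0.3271)
  A cos θ + B sin θ = C:  0.2092·cos θ + -0.3271·sin θ = -0.1787
  θ1 = atan2(B,A) + arccos(C/0.3883) = 1.0473
rotate P by −φ2: (-0.0040, 0.1284, -0.3271)
  A=0.1040, B=-0.3271, C=(l²−L²−A²−y'²−z²)/(2L)=-0.0735
  γ=atan2(-0.3271,0.1040)=-1.2629;  ψ=arccos(-0.2143)=1.7867;  θ2=γ+ψ≈0.5238
arm 3 (φ=240.0°): x'=0.1132, y'=-0.0607
  A cos θ + B sin θ = C:  -0.0132·cos θ + -0.3271·sin θ = 0.0437
  θ3 = atan2(B,A) + arccos(C/0.3274) = -0.1744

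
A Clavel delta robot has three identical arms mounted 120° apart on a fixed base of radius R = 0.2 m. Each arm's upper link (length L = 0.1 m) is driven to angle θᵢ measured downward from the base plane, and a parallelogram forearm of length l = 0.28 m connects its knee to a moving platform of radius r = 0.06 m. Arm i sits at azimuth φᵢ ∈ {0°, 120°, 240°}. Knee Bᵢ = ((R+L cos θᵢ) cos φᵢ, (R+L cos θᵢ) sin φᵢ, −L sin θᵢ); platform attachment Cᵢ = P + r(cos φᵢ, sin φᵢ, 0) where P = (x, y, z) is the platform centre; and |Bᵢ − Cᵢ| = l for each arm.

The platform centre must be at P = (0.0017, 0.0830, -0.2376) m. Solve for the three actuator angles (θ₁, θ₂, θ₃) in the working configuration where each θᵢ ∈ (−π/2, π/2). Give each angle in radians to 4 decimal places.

θ₁ = 0.7859, θ₂ = 0.1743, θ₃ = 1.3094

φ1=0.0° → target in arm frame (0.0017, 0.0830)
  A cos θ + B sin θ = C:  0.1383·cos θ + -0.2376·sin θ = -0.0703
  √(A²+B²)=0.2749;  θ1 = -1.0437+1.8296 ≈ 0.7859
arm 2 (φ=120.0°): x'=0.0710, y'=-0.0430
  e−x'=0.0690;  (l²−L²−(e−x')²−y'²−z²)/2L = 0.0267
  θ2 = atan2(B,A) + arccos(C/0.2474) = 0.1743
arm 3 (φ=240.0°): x'=-0.0727, y'=-0.0400
  A=0.2127, B=-0.2376, C=(l²−L²−A²−y'²−z²)/(2L)=-0.1746
  γ=atan2(-0.2376,0.2127)=-0.8406;  ψ=arccos(-0.5473)=2.1500;  θ3=γ+ψ≈1.3094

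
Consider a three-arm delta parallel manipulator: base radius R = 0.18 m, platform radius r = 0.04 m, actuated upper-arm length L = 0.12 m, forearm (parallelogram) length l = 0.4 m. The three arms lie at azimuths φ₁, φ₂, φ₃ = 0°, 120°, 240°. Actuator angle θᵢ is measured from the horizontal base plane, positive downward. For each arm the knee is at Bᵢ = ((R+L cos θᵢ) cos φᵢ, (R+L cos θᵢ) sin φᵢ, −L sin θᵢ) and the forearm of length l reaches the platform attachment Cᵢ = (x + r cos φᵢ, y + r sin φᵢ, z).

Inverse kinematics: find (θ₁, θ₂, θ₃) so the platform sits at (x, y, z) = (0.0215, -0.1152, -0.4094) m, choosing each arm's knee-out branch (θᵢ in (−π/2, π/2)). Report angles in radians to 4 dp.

φ1=0.0° → target in arm frame (0.0215, -0.1152)
  A=0.1185, B=-0.4094, C=(l²−L²−A²−y'²−z²)/(2L)=-0.2055
  √(A²+B²)=0.4262;  θ1 = -1.2890+2.0739 ≈ 0.7849
rotate P by −φ2: (-0.1105, 0.0390, -0.4094)
  e−x'=0.2505;  (l²−L²−(e−x')²−y'²−z²)/2L = -0.3595
  γ=atan2(-0.4094,0.2505)=-1.0217;  ψ=arccos(-0.7491)=2.4174;  θ2=γ+ψ≈1.3958
rotate P by −φ3: (0.0890, 0.0762, -0.4094)
  A cos θ + B sin θ = C:  0.0510·cos θ + -0.4094·sin θ = -0.1267
  θ3 = atan2(B,A) + arccos(C/0.4126) = 0.4361

θ₁ = 0.7849, θ₂ = 1.3958, θ₃ = 0.4361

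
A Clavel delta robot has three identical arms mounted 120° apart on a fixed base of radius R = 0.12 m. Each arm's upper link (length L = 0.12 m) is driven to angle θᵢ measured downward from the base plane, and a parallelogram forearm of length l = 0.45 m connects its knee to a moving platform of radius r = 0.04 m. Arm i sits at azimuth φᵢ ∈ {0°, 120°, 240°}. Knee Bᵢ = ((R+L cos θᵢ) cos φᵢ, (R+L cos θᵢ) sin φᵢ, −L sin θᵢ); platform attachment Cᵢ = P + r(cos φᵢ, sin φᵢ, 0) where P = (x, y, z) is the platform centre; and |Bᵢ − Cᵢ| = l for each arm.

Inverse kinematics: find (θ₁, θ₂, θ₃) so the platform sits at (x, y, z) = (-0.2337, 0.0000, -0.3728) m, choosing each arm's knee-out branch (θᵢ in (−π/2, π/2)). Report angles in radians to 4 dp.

arm 1 (φ=0.0°): x'=-0.2337, y'=0.0000
  A cos θ + B sin θ = C:  0.3137·cos θ + -0.3728·sin θ = -0.2054
  θ1 = atan2(B,A) + arccos(C/0.4872) = 1.1346
φ2=120.0° → target in arm frame (0.1168, 0.2024)
  A cos θ + B sin θ = C:  -0.0368·cos θ + -0.3728·sin θ = 0.0283
  √(A²+B²)=0.3746;  θ2 = -1.6693+1.4951 ≈ -0.1742
φ3=240.0° → target in arm frame (0.1169, -0.2024)
  A=-0.0369, B=-0.3728, C=(l²−L²−A²−y'²−z²)/(2L)=0.0283
  γ=atan2(-0.3728,-0.0369)=-1.6693;  ψ=arccos(0.0756)=1.4951;  θ3=γ+ψ≈-0.1742

θ₁ = 1.1346, θ₂ = -0.1742, θ₃ = -0.1742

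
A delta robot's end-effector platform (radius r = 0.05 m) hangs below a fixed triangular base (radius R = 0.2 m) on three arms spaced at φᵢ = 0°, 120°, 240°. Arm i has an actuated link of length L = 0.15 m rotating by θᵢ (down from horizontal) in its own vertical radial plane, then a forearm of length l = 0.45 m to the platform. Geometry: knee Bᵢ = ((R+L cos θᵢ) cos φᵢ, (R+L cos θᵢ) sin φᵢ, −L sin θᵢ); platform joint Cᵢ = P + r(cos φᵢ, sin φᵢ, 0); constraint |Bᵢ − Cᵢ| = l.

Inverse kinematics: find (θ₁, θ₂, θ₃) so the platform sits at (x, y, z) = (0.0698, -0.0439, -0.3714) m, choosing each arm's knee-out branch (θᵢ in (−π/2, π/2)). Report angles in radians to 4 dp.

arm 1 (φ=0.0°): x'=0.0698, y'=-0.0439
  A cos θ + B sin θ = C:  0.0802·cos θ + -0.3714·sin θ = 0.1123
  θ1 = atan2(B,A) + arccos(C/0.3800) = -0.0875
rotate P by −φ2: (-0.0729, -0.0385, -0.3714)
  A cos θ + B sin θ = C:  0.2229·cos θ + -0.3714·sin θ = -0.0304
  γ=atan2(-0.3714,0.2229)=-1.0302;  ψ=arccos(-0.0701)=1.6410;  θ2=γ+ψ≈0.6108
rotate P by −φ3: (0.0031, 0.0824, -0.3714)
  A cos θ + B sin θ = C:  0.1469·cos θ + -0.3714·sin θ = 0.0457
  γ=atan2(-0.3714,0.1469)=-1.1942;  ψ=arccos(0.1143)=1.4562;  θ3=γ+ψ≈0.2620

θ₁ = -0.0875, θ₂ = 0.6108, θ₃ = 0.2620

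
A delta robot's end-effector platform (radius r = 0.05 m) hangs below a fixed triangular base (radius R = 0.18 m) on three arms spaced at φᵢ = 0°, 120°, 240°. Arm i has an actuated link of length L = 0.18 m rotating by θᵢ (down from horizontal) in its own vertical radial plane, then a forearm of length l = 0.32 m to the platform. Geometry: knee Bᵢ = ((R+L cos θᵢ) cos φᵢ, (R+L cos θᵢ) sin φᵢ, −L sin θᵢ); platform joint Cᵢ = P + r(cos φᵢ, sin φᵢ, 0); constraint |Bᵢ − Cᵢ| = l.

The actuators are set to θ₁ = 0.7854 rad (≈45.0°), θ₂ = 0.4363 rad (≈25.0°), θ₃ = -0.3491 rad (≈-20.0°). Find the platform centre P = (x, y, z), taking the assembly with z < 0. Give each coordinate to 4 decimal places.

(-0.0585, -0.0431, -0.1563)

centre 1 = (0.2573·cos0.0°, 0.2573·sin0.0°, -0.1273) = (0.2573, 0.0000, -0.1273)
φ2=120.0°: virtual centre (-0.1466, 0.2539, -0.0761), radius l
φ3=240.0°: virtual centre (-0.1496, -0.2591, 0.0616), radius l
eliminate P² terms by subtracting sphere 1 from 2 and 3
plane₁₂: -0.8077x+0.5077y+0.1024z = 0.0093
Cramer: x(z) = -0.0125+0.2944z;  y(z) = -0.0014+0.2666z
quadratic in z: (1.1578)z²+(0.0950)z+(-0.0134)=0, √Δ=0.2670 → z ∈ {-0.1563, 0.0743}; z = -0.1563 (taking z<0)
x = -0.0585, y = -0.0431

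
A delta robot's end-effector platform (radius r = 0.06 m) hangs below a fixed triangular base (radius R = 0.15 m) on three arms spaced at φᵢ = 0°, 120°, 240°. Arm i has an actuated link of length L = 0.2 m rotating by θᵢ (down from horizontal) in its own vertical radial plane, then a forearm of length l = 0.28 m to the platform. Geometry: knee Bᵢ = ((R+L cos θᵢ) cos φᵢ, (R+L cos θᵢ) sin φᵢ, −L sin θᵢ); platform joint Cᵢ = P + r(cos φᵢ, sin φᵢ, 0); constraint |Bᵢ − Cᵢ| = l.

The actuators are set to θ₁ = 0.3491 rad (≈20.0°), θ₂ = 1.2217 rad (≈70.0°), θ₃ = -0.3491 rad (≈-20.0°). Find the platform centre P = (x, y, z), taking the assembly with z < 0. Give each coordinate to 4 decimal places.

arm 1 at φ=0.0°: ρ1 = 0.2779;  centre 1 = (0.2779, 0.0000, -0.0684)
arm 2 at φ=120.0°: ρ2 = 0.1584;  centre 2 = (-0.0792, 0.1372, -0.1879)
centre 3 = (0.2779·cos240.0°, 0.2779·sin240.0°, 0.0684) = (-0.1390, -0.2407, 0.0684)
subtract pairs → two planes through P
linear system: -0.7143x+0.2744y = -0.0215−-0.2391z; -0.8338x+-0.4814y = 0.0000−0.2736z
det = 0.5726;  x = 0.0181+-0.0699z,  y = -0.0313+0.6894z
quadratic in z: (1.4802)z²+(0.1299)z+(-0.0052)=0, √Δ=0.2186 → z ∈ {-0.1177, 0.0299}; z = -0.1177 (taking z<0)
x = 0.0263, y = -0.1125

(0.0263, -0.1125, -0.1177)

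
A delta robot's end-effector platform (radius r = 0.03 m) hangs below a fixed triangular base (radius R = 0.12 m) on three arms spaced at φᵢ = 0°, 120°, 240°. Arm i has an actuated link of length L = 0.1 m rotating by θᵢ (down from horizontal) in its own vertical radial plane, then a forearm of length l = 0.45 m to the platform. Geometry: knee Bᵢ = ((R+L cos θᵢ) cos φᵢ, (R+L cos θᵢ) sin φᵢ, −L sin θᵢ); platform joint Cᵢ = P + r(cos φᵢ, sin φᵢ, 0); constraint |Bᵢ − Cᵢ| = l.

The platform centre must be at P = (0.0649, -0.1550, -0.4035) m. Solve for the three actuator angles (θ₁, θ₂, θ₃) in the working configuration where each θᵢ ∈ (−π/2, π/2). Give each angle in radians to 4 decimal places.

θ₁ = -0.0002, θ₂ = 0.9598, θ₃ = -0.1743

arm 1 (φ=0.0°): x'=0.0649, y'=-0.1550
  A cos θ + B sin θ = C:  0.0251·cos θ + -0.4035·sin θ = 0.0252
  γ=atan2(-0.4035,0.0251)=-1.5087;  ψ=arccos(0.0622)=1.5085;  θ1=γ+ψ≈-0.0002
arm 2 (φ=120.0°): x'=-0.1667, y'=0.0213
  e−x'=0.2567;  (l²−L²−(e−x')²−y'²−z²)/2L = -0.1833
  θ2 = atan2(B,A) + arccos(C/0.4782) = 0.9598
φ3=240.0° → target in arm frame (0.1018, 0.1337)
  e−x'=-0.0118;  (l²−L²−(e−x')²−y'²−z²)/2L = 0.0584
  √(A²+B²)=0.4037;  θ3 = -1.6000+1.4257 ≈ -0.1743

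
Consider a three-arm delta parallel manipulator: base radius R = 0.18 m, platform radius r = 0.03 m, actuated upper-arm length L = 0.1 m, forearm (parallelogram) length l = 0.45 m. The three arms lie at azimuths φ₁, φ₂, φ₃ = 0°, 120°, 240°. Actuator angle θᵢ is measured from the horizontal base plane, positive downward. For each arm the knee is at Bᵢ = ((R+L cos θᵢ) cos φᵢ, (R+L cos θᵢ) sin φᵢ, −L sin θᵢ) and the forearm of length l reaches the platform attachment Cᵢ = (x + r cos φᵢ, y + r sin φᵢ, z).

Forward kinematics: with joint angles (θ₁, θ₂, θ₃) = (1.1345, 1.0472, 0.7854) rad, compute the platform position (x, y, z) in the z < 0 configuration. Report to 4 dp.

arm 1 at φ=0.0°: ρ1 = 0.1923;  centre 1 = (0.1923, 0.0000, -0.0906)
centre 2 = (0.2000·cos120.0°, 0.2000·sin120.0°, -0.0866) = (-0.1000, 0.1732, -0.0866)
arm 3 at φ=240.0°: ρ3 = 0.2207;  centre 3 = (-0.1104, -0.1911, -0.0707)
eliminate P² terms by subtracting sphere 1 from 2 and 3
linear system: -0.5845x+0.3464y = 0.0023−0.0081z; -0.6052x+-0.3823y = 0.0085−0.0398z
Cramer: x(z) = -0.0089+0.0390z;  y(z) = -0.0083+0.0425z
sphere 1 gives Az²+Bz+C=0 with A=1.0033, B=0.1649, C=-0.1538;  B²−4AC=0.6443;  roots -0.4822, 0.3178;  negative root z = -0.4822
x = -0.0277, y = -0.0288

(-0.0277, -0.0288, -0.4822)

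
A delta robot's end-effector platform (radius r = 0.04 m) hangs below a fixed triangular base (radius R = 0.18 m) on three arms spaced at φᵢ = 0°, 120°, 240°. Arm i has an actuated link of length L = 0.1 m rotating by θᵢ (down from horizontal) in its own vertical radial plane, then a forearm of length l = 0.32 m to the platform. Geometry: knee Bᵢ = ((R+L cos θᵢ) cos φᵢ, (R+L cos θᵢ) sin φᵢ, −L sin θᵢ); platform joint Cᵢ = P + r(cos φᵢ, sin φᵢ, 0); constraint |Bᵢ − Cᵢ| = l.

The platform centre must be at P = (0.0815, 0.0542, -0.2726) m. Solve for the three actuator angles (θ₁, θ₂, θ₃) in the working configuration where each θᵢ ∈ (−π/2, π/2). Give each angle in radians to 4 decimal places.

φ1=0.0° → target in arm frame (0.0815, 0.0542)
  A=0.0585, B=-0.2726, C=(l²−L²−A²−y'²−z²)/(2L)=0.0586
  γ=atan2(-0.2726,0.0585)=-1.3594;  ψ=arccos(0.2103)=1.3589;  θ1=γ+ψ≈-0.0005
φ2=120.0° → target in arm frame (0.0062, -0.0977)
  e−x'=0.1338;  (l²−L²−(e−x')²−y'²−z²)/2L = -0.0468
  θ2 = atan2(B,A) + arccos(C/0.3037) = 0.6110
rotate P by −φ3: (-0.0877, 0.0435, -0.2726)
  A=0.2277, B=-0.2726, C=(l²−L²−A²−y'²−z²)/(2L)=-0.1782
  θ3 = atan2(B,A) + arccos(C/0.3552) = 1.2215

θ₁ = -0.0005, θ₂ = 0.6110, θ₃ = 1.2215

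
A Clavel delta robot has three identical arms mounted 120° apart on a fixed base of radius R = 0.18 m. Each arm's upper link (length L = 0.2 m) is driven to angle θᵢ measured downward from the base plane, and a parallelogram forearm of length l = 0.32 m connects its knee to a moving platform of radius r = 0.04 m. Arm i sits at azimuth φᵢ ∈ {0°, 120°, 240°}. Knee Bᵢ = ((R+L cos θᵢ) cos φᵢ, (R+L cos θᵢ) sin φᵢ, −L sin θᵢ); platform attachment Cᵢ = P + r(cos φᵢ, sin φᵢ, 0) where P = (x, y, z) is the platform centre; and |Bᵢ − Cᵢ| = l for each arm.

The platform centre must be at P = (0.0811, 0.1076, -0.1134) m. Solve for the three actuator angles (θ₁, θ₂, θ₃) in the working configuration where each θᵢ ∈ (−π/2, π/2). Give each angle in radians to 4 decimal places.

θ₁ = -0.2617, θ₂ = 0.1748, θ₃ = 1.3963

arm 1 (φ=0.0°): x'=0.0811, y'=0.1076
  A=0.0589, B=-0.1134, C=(l²−L²−A²−y'²−z²)/(2L)=0.0862
  γ=atan2(-0.1134,0.0589)=-1.0917;  ψ=arccos(0.6748)=0.8300;  θ1=γ+ψ≈-0.2617
rotate P by −φ2: (0.0526, -0.1240, -0.1134)
  A=0.0874, B=-0.1134, C=(l²−L²−A²−y'²−z²)/(2L)=0.0663
  θ2 = atan2(B,A) + arccos(C/0.1432) = 0.1748
rotate P by −φ3: (-0.1337, 0.0164, -0.1134)
  A=0.2737, B=-0.1134, C=(l²−L²−A²−y'²−z²)/(2L)=-0.0642
  θ3 = atan2(B,A) + arccos(C/0.2963) = 1.3963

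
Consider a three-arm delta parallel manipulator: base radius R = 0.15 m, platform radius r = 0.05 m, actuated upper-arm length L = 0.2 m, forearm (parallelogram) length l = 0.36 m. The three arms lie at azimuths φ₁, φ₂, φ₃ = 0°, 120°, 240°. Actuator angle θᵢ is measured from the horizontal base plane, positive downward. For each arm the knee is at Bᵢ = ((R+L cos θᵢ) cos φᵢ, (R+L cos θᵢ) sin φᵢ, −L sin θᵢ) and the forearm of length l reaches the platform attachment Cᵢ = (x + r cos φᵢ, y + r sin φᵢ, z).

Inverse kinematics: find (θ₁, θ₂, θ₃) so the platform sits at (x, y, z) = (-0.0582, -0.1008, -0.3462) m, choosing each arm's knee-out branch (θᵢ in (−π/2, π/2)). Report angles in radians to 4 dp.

arm 1 (φ=0.0°): x'=-0.0582, y'=-0.1008
  e−x'=0.1582;  (l²−L²−(e−x')²−y'²−z²)/2L = -0.1636
  θ1 = atan2(B,A) + arccos(C/0.3806) = 0.8729
rotate P by −φ2: (-0.0582, 0.1008, -0.3462)
  A cos θ + B sin θ = C:  0.1582·cos θ + -0.3462·sin θ = -0.1636
  √(A²+B²)=0.3806;  θ2 = -1.1422+2.0151 ≈ 0.8729
arm 3 (φ=240.0°): x'=0.1164, y'=0.0000
  A=-0.0164, B=-0.3462, C=(l²−L²−A²−y'²−z²)/(2L)=-0.0763
  θ3 = atan2(B,A) + arccos(C/0.3466) = 0.1747

θ₁ = 0.8729, θ₂ = 0.8729, θ₃ = 0.1747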